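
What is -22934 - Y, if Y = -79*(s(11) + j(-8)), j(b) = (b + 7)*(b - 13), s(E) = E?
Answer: -20406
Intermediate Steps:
j(b) = (-13 + b)*(7 + b) (j(b) = (7 + b)*(-13 + b) = (-13 + b)*(7 + b))
Y = -2528 (Y = -79*(11 + (-91 + (-8)² - 6*(-8))) = -79*(11 + (-91 + 64 + 48)) = -79*(11 + 21) = -79*32 = -2528)
-22934 - Y = -22934 - 1*(-2528) = -22934 + 2528 = -20406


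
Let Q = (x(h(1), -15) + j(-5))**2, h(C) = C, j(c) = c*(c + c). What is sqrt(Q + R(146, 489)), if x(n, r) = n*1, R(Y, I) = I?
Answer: sqrt(3090) ≈ 55.588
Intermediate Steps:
j(c) = 2*c**2 (j(c) = c*(2*c) = 2*c**2)
x(n, r) = n
Q = 2601 (Q = (1 + 2*(-5)**2)**2 = (1 + 2*25)**2 = (1 + 50)**2 = 51**2 = 2601)
sqrt(Q + R(146, 489)) = sqrt(2601 + 489) = sqrt(3090)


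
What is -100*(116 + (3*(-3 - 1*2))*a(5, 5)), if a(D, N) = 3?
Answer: -7100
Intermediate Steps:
-100*(116 + (3*(-3 - 1*2))*a(5, 5)) = -100*(116 + (3*(-3 - 1*2))*3) = -100*(116 + (3*(-3 - 2))*3) = -100*(116 + (3*(-5))*3) = -100*(116 - 15*3) = -100*(116 - 45) = -100*71 = -7100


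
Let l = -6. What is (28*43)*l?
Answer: -7224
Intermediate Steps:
(28*43)*l = (28*43)*(-6) = 1204*(-6) = -7224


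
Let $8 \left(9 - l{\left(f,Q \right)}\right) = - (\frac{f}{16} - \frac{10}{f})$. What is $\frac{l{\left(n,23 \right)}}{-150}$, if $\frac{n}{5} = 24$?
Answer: $- \frac{953}{14400} \approx -0.066181$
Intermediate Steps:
$n = 120$ ($n = 5 \cdot 24 = 120$)
$l{\left(f,Q \right)} = 9 - \frac{5}{4 f} + \frac{f}{128}$ ($l{\left(f,Q \right)} = 9 - \frac{\left(-1\right) \left(\frac{f}{16} - \frac{10}{f}\right)}{8} = 9 - \frac{\left(-1\right) \left(- \frac{10}{f} + \frac{f}{16}\right)}{8} = 9 - \frac{\frac{10}{f} - \frac{f}{16}}{8} = 9 + \left(- \frac{5}{4 f} + \frac{f}{128}\right) = 9 - \frac{5}{4 f} + \frac{f}{128}$)
$\frac{l{\left(n,23 \right)}}{-150} = \frac{\frac{1}{128} \cdot \frac{1}{120} \left(-160 + 120 \left(1152 + 120\right)\right)}{-150} = \frac{1}{128} \cdot \frac{1}{120} \left(-160 + 120 \cdot 1272\right) \left(- \frac{1}{150}\right) = \frac{1}{128} \cdot \frac{1}{120} \left(-160 + 152640\right) \left(- \frac{1}{150}\right) = \frac{1}{128} \cdot \frac{1}{120} \cdot 152480 \left(- \frac{1}{150}\right) = \frac{953}{96} \left(- \frac{1}{150}\right) = - \frac{953}{14400}$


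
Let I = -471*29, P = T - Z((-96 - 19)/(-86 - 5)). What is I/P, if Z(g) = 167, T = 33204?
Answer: -13659/33037 ≈ -0.41345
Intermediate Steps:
P = 33037 (P = 33204 - 1*167 = 33204 - 167 = 33037)
I = -13659
I/P = -13659/33037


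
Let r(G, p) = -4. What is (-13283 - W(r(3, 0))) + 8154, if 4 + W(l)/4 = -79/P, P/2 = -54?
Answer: -138130/27 ≈ -5115.9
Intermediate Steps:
P = -108 (P = 2*(-54) = -108)
W(l) = -353/27 (W(l) = -16 + 4*(-79/(-108)) = -16 + 4*(-79*(-1/108)) = -16 + 4*(79/108) = -16 + 79/27 = -353/27)
(-13283 - W(r(3, 0))) + 8154 = (-13283 - 1*(-353/27)) + 8154 = (-13283 + 353/27) + 8154 = -358288/27 + 8154 = -138130/27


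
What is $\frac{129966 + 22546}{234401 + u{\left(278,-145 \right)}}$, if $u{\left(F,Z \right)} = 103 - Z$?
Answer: $\frac{152512}{234649} \approx 0.64996$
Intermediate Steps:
$\frac{129966 + 22546}{234401 + u{\left(278,-145 \right)}} = \frac{129966 + 22546}{234401 + \left(103 - -145\right)} = \frac{152512}{234401 + \left(103 + 145\right)} = \frac{152512}{234401 + 248} = \frac{152512}{234649}$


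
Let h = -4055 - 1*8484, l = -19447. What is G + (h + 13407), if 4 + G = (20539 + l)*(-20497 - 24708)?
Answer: -49362996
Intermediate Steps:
h = -12539 (h = -4055 - 8484 = -12539)
G = -49363864 (G = -4 + (20539 - 19447)*(-20497 - 24708) = -4 + 1092*(-45205) = -4 - 49363860 = -49363864)
G + (h + 13407) = -49363864 + (-12539 + 13407) = -49363864 + 868 = -49362996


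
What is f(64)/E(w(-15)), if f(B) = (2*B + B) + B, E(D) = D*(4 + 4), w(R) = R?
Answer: -32/15 ≈ -2.1333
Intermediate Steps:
E(D) = 8*D (E(D) = D*8 = 8*D)
f(B) = 4*B (f(B) = 3*B + B = 4*B)
f(64)/E(w(-15)) = (4*64)/((8*(-15))) = 256/(-120) = 256*(-1/120) = -32/15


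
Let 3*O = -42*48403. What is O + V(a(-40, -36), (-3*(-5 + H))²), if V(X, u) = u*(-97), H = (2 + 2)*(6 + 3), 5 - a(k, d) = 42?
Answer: -1516595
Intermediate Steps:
a(k, d) = -37 (a(k, d) = 5 - 1*42 = 5 - 42 = -37)
O = -677642 (O = (-42*48403)/3 = (⅓)*(-2032926) = -677642)
H = 36 (H = 4*9 = 36)
V(X, u) = -97*u
O + V(a(-40, -36), (-3*(-5 + H))²) = -677642 - 97*9*(-5 + 36)² = -677642 - 97*(-3*31)² = -677642 - 97*(-93)² = -677642 - 97*8649 = -677642 - 838953 = -1516595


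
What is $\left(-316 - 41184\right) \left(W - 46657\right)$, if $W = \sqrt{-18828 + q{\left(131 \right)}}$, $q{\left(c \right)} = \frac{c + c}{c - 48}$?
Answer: $1936265500 - 500 i \sqrt{129684346} \approx 1.9363 \cdot 10^{9} - 5.694 \cdot 10^{6} i$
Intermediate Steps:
$q{\left(c \right)} = \frac{2 c}{-48 + c}$
$W = \frac{i \sqrt{129684346}}{83}$ ($W = \sqrt{-18828 + 2 \cdot 131 \frac{1}{-48 + 131}} = \sqrt{-18828 + 2 \cdot 131 \cdot \frac{1}{83}} = \sqrt{-18828 + \frac{262}{83}} = \sqrt{- \frac{1562462}{83}} = \frac{i \sqrt{129684346}}{83} \approx 137.2 i$)
$\left(-316 - 41184\right) \left(W - 46657\right) = \left(-316 - 41184\right) \left(\frac{i \sqrt{129684346}}{83} - 46657\right) = - 41500 \left(-46657 + \frac{i \sqrt{129684346}}{83}\right) = 1936265500 - 500 i \sqrt{129684346}$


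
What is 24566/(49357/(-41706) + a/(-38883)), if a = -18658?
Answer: -1897026759108/54333223 ≈ -34915.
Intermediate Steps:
24566/(49357/(-41706) + a/(-38883)) = 24566/(49357/(-41706) - 18658/(-38883)) = 24566/(49357*(-1/41706) - 18658*(-1/38883)) = 24566/(-7051/5958 + 18658/38883) = 24566/(-54333223/77221638) = 24566*(-77221638/54333223) = -1897026759108/54333223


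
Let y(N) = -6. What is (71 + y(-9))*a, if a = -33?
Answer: -2145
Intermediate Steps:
(71 + y(-9))*a = (71 - 6)*(-33) = 65*(-33) = -2145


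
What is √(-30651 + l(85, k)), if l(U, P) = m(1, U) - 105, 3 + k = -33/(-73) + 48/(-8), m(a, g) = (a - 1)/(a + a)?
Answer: 2*I*√7689 ≈ 175.37*I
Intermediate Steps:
m(a, g) = (-1 + a)/(2*a) (m(a, g) = (-1 + a)/((2*a)) = (-1 + a)*(1/(2*a)) = (-1 + a)/(2*a))
k = -624/73 (k = -3 + (-33/(-73) + 48/(-8)) = -3 + (-33*(-1/73) + 48*(-⅛)) = -3 + (33/73 - 6) = -3 - 405/73 = -624/73 ≈ -8.5479)
l(U, P) = -105 (l(U, P) = (½)*(-1 + 1)/1 - 105 = (½)*1*0 - 105 = 0 - 105 = -105)
√(-30651 + l(85, k)) = √(-30651 - 105) = √(-30756) = 2*I*√7689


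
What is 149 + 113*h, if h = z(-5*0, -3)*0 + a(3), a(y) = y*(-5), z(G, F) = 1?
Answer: -1546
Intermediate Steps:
a(y) = -5*y
h = -15 (h = 1*0 - 5*3 = 0 - 15 = -15)
149 + 113*h = 149 + 113*(-15) = 149 - 1695 = -1546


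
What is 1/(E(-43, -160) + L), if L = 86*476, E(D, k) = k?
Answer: 1/40776 ≈ 2.4524e-5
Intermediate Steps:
L = 40936
1/(E(-43, -160) + L) = 1/(-160 + 40936) = 1/40776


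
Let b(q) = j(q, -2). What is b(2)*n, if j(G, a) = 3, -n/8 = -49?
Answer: 1176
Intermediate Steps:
n = 392 (n = -8*(-49) = 392)
b(q) = 3
b(2)*n = 3*392 = 1176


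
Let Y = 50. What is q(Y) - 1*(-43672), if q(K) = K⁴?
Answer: 6293672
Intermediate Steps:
q(Y) - 1*(-43672) = 50⁴ - 1*(-43672) = 6250000 + 43672 = 6293672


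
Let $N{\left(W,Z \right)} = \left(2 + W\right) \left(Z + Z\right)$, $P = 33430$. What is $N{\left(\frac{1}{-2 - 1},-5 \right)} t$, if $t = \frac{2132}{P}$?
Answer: $- \frac{10660}{10029} \approx -1.0629$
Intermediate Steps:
$N{\left(W,Z \right)} = 2 Z \left(2 + W\right)$ ($N{\left(W,Z \right)} = \left(2 + W\right) 2 Z = 2 Z \left(2 + W\right)$)
$t = \frac{1066}{16715}$ ($t = \frac{2132}{33430} = 2132 \cdot \frac{1}{33430} = \frac{1066}{16715} \approx 0.063775$)
$N{\left(\frac{1}{-2 - 1},-5 \right)} t = 2 \left(-5\right) \left(2 + \frac{1}{-2 - 1}\right) \frac{1066}{16715} = 2 \left(-5\right) \left(2 + \frac{1}{-3}\right) \frac{1066}{16715} = 2 \left(-5\right) \left(2 - \frac{1}{3}\right) \frac{1066}{16715} = 2 \left(-5\right) \frac{5}{3} \cdot \frac{1066}{16715} = \left(- \frac{50}{3}\right) \frac{1066}{16715} = - \frac{10660}{10029}$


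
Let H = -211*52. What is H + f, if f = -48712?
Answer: -59684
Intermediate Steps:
H = -10972
H + f = -10972 - 48712 = -59684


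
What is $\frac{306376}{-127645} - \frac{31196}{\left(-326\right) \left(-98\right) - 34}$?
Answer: $- \frac{982835506}{290975895} \approx -3.3777$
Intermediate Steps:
$\frac{306376}{-127645} - \frac{31196}{\left(-326\right) \left(-98\right) - 34} = 306376 \left(- \frac{1}{127645}\right) - \frac{31196}{31948 - 34} = - \frac{43768}{18235} - \frac{31196}{31914} = - \frac{43768}{18235} - \frac{15598}{15957} = - \frac{982835506}{290975895}$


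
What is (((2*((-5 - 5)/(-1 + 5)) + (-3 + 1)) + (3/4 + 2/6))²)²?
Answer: 25411681/20736 ≈ 1225.5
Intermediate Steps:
(((2*((-5 - 5)/(-1 + 5)) + (-3 + 1)) + (3/4 + 2/6))²)² = (((2*(-10/4) - 2) + (3*(¼) + 2*(⅙)))²)² = (((2*(-10*¼) - 2) + (¾ + ⅓))²)² = (((2*(-5/2) - 2) + 13/12)²)² = (((-5 - 2) + 13/12)²)² = ((-7 + 13/12)²)² = ((-71/12)²)² = (5041/144)² = 25411681/20736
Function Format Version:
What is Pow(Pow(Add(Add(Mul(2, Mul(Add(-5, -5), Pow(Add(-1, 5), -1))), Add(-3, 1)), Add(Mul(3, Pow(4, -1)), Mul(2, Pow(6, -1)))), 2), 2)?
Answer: Rational(25411681, 20736) ≈ 1225.5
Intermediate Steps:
Pow(Pow(Add(Add(Mul(2, Mul(Add(-5, -5), Pow(Add(-1, 5), -1))), Add(-3, 1)), Add(Mul(3, Pow(4, -1)), Mul(2, Pow(6, -1)))), 2), 2) = Pow(Pow(Add(Add(Mul(2, Mul(-10, Pow(4, -1))), -2), Add(Mul(3, Rational(1, 4)), Mul(2, Rational(1, 6)))), 2), 2) = Pow(Pow(Add(Add(Mul(2, Mul(-10, Rational(1, 4))), -2), Add(Rational(3, 4), Rational(1, 3))), 2), 2) = Pow(Pow(Add(Add(Mul(2, Rational(-5, 2)), -2), Rational(13, 12)), 2), 2) = Pow(Pow(Add(Add(-5, -2), Rational(13, 12)), 2), 2) = Pow(Pow(Add(-7, Rational(13, 12)), 2), 2) = Pow(Pow(Rational(-71, 12), 2), 2) = Pow(Rational(5041, 144), 2) = Rational(25411681, 20736)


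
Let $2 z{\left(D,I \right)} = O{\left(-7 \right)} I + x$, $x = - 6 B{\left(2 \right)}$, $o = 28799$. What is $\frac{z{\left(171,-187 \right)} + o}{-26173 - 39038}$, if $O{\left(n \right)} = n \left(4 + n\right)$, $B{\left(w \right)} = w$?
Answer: $- \frac{53659}{130422} \approx -0.41143$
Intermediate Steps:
$x = -12$ ($x = \left(-6\right) 2 = -12$)
$z{\left(D,I \right)} = -6 + \frac{21 I}{2}$ ($z{\left(D,I \right)} = \frac{- 7 \left(4 - 7\right) I - 12}{2} = \frac{\left(-7\right) \left(-3\right) I - 12}{2} = \frac{21 I - 12}{2} = \frac{-12 + 21 I}{2} = -6 + \frac{21 I}{2}$)
$\frac{z{\left(171,-187 \right)} + o}{-26173 - 39038} = \frac{\left(-6 + \frac{21}{2} \left(-187\right)\right) + 28799}{-26173 - 39038} = \frac{\left(-6 - \frac{3927}{2}\right) + 28799}{-65211} = \left(- \frac{3939}{2} + 28799\right) \left(- \frac{1}{65211}\right) = \frac{53659}{2} \left(- \frac{1}{65211}\right) = - \frac{53659}{130422}$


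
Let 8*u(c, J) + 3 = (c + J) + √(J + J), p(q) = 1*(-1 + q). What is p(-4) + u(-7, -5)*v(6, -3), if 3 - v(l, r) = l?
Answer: 5/8 - 3*I*√10/8 ≈ 0.625 - 1.1859*I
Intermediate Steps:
p(q) = -1 + q
v(l, r) = 3 - l
u(c, J) = -3/8 + J/8 + c/8 + √2*√J/8 (u(c, J) = -3/8 + ((c + J) + √(J + J))/8 = -3/8 + ((J + c) + √(2*J))/8 = -3/8 + ((J + c) + √2*√J)/8 = -3/8 + (J + c + √2*√J)/8 = -3/8 + (J/8 + c/8 + √2*√J/8) = -3/8 + J/8 + c/8 + √2*√J/8)
p(-4) + u(-7, -5)*v(6, -3) = (-1 - 4) + (-3/8 + (⅛)*(-5) + (⅛)*(-7) + √2*√(-5)/8)*(3 - 1*6) = -5 + (-3/8 - 5/8 - 7/8 + √2*(I*√5)/8)*(3 - 6) = -5 + (-3/8 - 5/8 - 7/8 + I*√10/8)*(-3) = -5 + (-15/8 + I*√10/8)*(-3) = -5 + (45/8 - 3*I*√10/8) = 5/8 - 3*I*√10/8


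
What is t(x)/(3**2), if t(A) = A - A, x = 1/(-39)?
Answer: 0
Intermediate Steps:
x = -1/39 ≈ -0.025641
t(A) = 0
t(x)/(3**2) = 0/(3**2) = 0/9 = 0*(1/9) = 0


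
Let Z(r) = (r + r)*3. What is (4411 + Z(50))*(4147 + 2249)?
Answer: 30131556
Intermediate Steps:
Z(r) = 6*r (Z(r) = (2*r)*3 = 6*r)
(4411 + Z(50))*(4147 + 2249) = (4411 + 6*50)*(4147 + 2249) = (4411 + 300)*6396 = 4711*6396 = 30131556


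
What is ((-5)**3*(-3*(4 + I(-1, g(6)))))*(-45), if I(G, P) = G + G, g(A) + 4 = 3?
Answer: -33750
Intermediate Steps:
g(A) = -1 (g(A) = -4 + 3 = -1)
I(G, P) = 2*G
((-5)**3*(-3*(4 + I(-1, g(6)))))*(-45) = ((-5)**3*(-3*(4 + 2*(-1))))*(-45) = -(-375)*(4 - 2)*(-45) = -(-375)*2*(-45) = -125*(-6)*(-45) = 750*(-45) = -33750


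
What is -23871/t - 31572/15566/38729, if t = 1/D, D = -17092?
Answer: 122983489327875738/301427807 ≈ 4.0800e+8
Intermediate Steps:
t = -1/17092 (t = 1/(-17092) = -1/17092 ≈ -5.8507e-5)
-23871/t - 31572/15566/38729 = -23871/(-1/17092) - 31572/15566/38729 = -23871*(-17092) - 31572*1/15566*(1/38729) = 408003132 - 15786/7783*1/38729 = 408003132 - 15786/301427807 = 122983489327875738/301427807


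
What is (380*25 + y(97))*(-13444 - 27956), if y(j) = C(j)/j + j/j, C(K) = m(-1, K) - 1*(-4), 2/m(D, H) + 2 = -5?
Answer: -267079887000/679 ≈ -3.9334e+8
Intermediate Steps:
m(D, H) = -2/7 (m(D, H) = 2/(-2 - 5) = 2/(-7) = 2*(-⅐) = -2/7)
C(K) = 26/7 (C(K) = -2/7 - 1*(-4) = -2/7 + 4 = 26/7)
y(j) = 1 + 26/(7*j) (y(j) = 26/(7*j) + j/j = 26/(7*j) + 1 = 1 + 26/(7*j))
(380*25 + y(97))*(-13444 - 27956) = (380*25 + (26/7 + 97)/97)*(-13444 - 27956) = (9500 + (1/97)*(705/7))*(-41400) = (9500 + 705/679)*(-41400) = (6451205/679)*(-41400) = -267079887000/679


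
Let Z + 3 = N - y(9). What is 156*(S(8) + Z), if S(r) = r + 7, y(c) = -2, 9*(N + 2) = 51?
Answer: 2756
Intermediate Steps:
N = 11/3 (N = -2 + (1/9)*51 = -2 + 17/3 = 11/3 ≈ 3.6667)
S(r) = 7 + r
Z = 8/3 (Z = -3 + (11/3 - 1*(-2)) = -3 + (11/3 + 2) = -3 + 17/3 = 8/3 ≈ 2.6667)
156*(S(8) + Z) = 156*((7 + 8) + 8/3) = 156*(15 + 8/3) = 156*(53/3) = 2756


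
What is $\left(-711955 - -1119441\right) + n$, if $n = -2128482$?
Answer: $-1720996$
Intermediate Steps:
$\left(-711955 - -1119441\right) + n = \left(-711955 - -1119441\right) - 2128482 = \left(-711955 + 1119441\right) - 2128482 = 407486 - 2128482 = -1720996$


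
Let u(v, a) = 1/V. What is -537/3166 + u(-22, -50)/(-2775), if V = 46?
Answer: -17137804/101034975 ≈ -0.16962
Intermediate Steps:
u(v, a) = 1/46
-537/3166 + u(-22, -50)/(-2775) = -537/3166 + (1/46)/(-2775) = -537*1/3166 + (1/46)*(-1/2775) = -537/3166 - 1/127650 = -17137804/101034975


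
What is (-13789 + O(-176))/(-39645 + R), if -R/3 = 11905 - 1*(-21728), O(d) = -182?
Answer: 4657/46848 ≈ 0.099407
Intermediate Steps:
R = -100899 (R = -3*(11905 - 1*(-21728)) = -3*(11905 + 21728) = -3*33633 = -100899)
(-13789 + O(-176))/(-39645 + R) = (-13789 - 182)/(-39645 - 100899) = -13971/(-140544) = -13971*(-1/140544) = 4657/46848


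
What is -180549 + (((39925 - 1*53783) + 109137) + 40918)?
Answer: -44352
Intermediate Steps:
-180549 + (((39925 - 1*53783) + 109137) + 40918) = -180549 + (((39925 - 53783) + 109137) + 40918) = -180549 + ((-13858 + 109137) + 40918) = -180549 + (95279 + 40918) = -180549 + 136197 = -44352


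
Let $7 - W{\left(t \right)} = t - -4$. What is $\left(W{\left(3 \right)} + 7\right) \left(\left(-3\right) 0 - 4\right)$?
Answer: $-28$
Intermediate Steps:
$W{\left(t \right)} = 3 - t$ ($W{\left(t \right)} = 7 - \left(t - -4\right) = 7 - \left(t + 4\right) = 7 - \left(4 + t\right) = 3 - t$)
$\left(W{\left(3 \right)} + 7\right) \left(\left(-3\right) 0 - 4\right) = \left(\left(3 - 3\right) + 7\right) \left(\left(-3\right) 0 - 4\right) = \left(\left(3 - 3\right) + 7\right) \left(0 - 4\right) = \left(0 + 7\right) \left(-4\right) = 7 \left(-4\right) = -28$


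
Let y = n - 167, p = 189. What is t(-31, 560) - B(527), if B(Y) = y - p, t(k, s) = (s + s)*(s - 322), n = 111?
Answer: 266805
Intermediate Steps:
t(k, s) = 2*s*(-322 + s) (t(k, s) = (2*s)*(-322 + s) = 2*s*(-322 + s))
y = -56 (y = 111 - 167 = -56)
B(Y) = -245 (B(Y) = -56 - 1*189 = -56 - 189 = -245)
t(-31, 560) - B(527) = 2*560*(-322 + 560) - 1*(-245) = 2*560*238 + 245 = 266560 + 245 = 266805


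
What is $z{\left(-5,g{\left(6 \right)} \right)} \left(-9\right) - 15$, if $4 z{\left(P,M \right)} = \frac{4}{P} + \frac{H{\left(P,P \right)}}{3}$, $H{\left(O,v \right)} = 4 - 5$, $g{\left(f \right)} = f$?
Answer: $- \frac{249}{20} \approx -12.45$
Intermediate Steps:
$H{\left(O,v \right)} = -1$ ($H{\left(O,v \right)} = 4 - 5 = -1$)
$z{\left(P,M \right)} = - \frac{1}{12} + \frac{1}{P}$ ($z{\left(P,M \right)} = \frac{\frac{4}{P} - \frac{1}{3}}{4} = \frac{- \frac{1}{3} + \frac{4}{P}}{4} = - \frac{1}{12} + \frac{1}{P}$)
$z{\left(-5,g{\left(6 \right)} \right)} \left(-9\right) - 15 = \frac{12 - -5}{12 \left(-5\right)} \left(-9\right) - 15 = \frac{1}{12} \left(- \frac{1}{5}\right) \left(12 + 5\right) \left(-9\right) - 15 = \frac{1}{12} \left(- \frac{1}{5}\right) 17 \left(-9\right) - 15 = \left(- \frac{17}{60}\right) \left(-9\right) - 15 = \frac{51}{20} - 15 = - \frac{249}{20}$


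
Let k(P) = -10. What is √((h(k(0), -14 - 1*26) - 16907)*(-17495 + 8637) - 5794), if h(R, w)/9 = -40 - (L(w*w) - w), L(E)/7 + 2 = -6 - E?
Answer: 2*I*√185304165 ≈ 27225.0*I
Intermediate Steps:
L(E) = -56 - 7*E (L(E) = -14 + 7*(-6 - E) = -14 + (-42 - 7*E) = -56 - 7*E)
h(R, w) = 144 + 9*w + 63*w² (h(R, w) = 9*(-40 - ((-56 - 7*w*w) - w)) = 9*(-40 - ((-56 - 7*w²) - w)) = 9*(-40 - (-56 - w - 7*w²)) = 9*(-40 + (56 + w + 7*w²)) = 9*(16 + w + 7*w²) = 144 + 9*w + 63*w²)
√((h(k(0), -14 - 1*26) - 16907)*(-17495 + 8637) - 5794) = √(((144 + 9*(-14 - 1*26) + 63*(-14 - 1*26)²) - 16907)*(-17495 + 8637) - 5794) = √(((144 + 9*(-14 - 26) + 63*(-14 - 26)²) - 16907)*(-8858) - 5794) = √(((144 + 9*(-40) + 63*(-40)²) - 16907)*(-8858) - 5794) = √(((144 - 360 + 63*1600) - 16907)*(-8858) - 5794) = √(((144 - 360 + 100800) - 16907)*(-8858) - 5794) = √((100584 - 16907)*(-8858) - 5794) = √(83677*(-8858) - 5794) = √(-741210866 - 5794) = √(-741216660) = 2*I*√185304165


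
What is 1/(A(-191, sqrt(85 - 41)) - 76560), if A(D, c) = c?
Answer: -1740/133214399 - sqrt(11)/2930716778 ≈ -1.3063e-5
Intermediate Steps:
1/(A(-191, sqrt(85 - 41)) - 76560) = 1/(sqrt(85 - 41) - 76560) = 1/(sqrt(44) - 76560) = 1/(2*sqrt(11) - 76560) = 1/(-76560 + 2*sqrt(11))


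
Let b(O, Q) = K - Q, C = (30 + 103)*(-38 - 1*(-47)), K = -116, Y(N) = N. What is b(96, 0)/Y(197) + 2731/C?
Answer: 399155/235809 ≈ 1.6927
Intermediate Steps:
C = 1197 (C = 133*(-38 + 47) = 133*9 = 1197)
b(O, Q) = -116 - Q
b(96, 0)/Y(197) + 2731/C = (-116 - 1*0)/197 + 2731/1197 = (-116 + 0)*(1/197) + 2731*(1/1197) = -116*1/197 + 2731/1197 = -116/197 + 2731/1197 = 399155/235809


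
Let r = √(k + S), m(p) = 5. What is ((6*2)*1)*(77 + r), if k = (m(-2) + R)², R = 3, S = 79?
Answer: 924 + 12*√143 ≈ 1067.5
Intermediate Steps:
k = 64 (k = (5 + 3)² = 8² = 64)
r = √143 (r = √(64 + 79) = √143 ≈ 11.958)
((6*2)*1)*(77 + r) = ((6*2)*1)*(77 + √143) = (12*1)*(77 + √143) = 12*(77 + √143) = 924 + 12*√143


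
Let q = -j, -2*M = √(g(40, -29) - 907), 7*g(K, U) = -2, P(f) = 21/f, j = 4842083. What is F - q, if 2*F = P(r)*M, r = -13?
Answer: 4842083 + 3*I*√44457/52 ≈ 4.8421e+6 + 12.164*I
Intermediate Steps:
g(K, U) = -2/7 (g(K, U) = (⅐)*(-2) = -2/7)
M = -I*√44457/14 (M = -√(-2/7 - 907)/2 = -I*√44457/14 ≈ -15.061*I)
q = -4842083 (q = -1*4842083 = -4842083)
F = 3*I*√44457/52 (F = ((21/(-13))*(-I*√44457/14))/2 = ((21*(-1/13))*(-I*√44457/14))/2 = (-(-3)*I*√44457/26)/2 = (3*I*√44457/26)/2 = 3*I*√44457/52 ≈ 12.164*I)
F - q = 3*I*√44457/52 - 1*(-4842083) = 3*I*√44457/52 + 4842083 = 4842083 + 3*I*√44457/52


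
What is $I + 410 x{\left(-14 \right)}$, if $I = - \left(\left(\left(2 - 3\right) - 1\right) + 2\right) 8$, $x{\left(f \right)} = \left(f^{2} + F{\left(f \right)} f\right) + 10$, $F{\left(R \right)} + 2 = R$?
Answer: $176300$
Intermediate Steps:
$F{\left(R \right)} = -2 + R$
$x{\left(f \right)} = 10 + f^{2} + f \left(-2 + f\right)$ ($x{\left(f \right)} = \left(f^{2} + \left(-2 + f\right) f\right) + 10 = \left(f^{2} + f \left(-2 + f\right)\right) + 10 = 10 + f^{2} + f \left(-2 + f\right)$)
$I = 0$ ($I = - \left(\left(-1 - 1\right) + 2\right) 8 = - \left(-2 + 2\right) 8 = - 0 \cdot 8 = \left(-1\right) 0 = 0$)
$I + 410 x{\left(-14 \right)} = 0 + 410 \left(10 - -28 + 2 \left(-14\right)^{2}\right) = 0 + 410 \left(10 + 28 + 2 \cdot 196\right) = 0 + 410 \left(10 + 28 + 392\right) = 0 + 410 \cdot 430 = 0 + 176300 = 176300$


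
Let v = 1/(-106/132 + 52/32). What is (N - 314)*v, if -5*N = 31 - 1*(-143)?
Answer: -460416/1085 ≈ -424.35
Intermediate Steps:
N = -174/5 (N = -(31 - 1*(-143))/5 = -(31 + 143)/5 = -1/5*174 = -174/5 ≈ -34.800)
v = 264/217 (v = 1/(-106*1/132 + 52*(1/32)) = 1/(-53/66 + 13/8) = 1/(217/264) = 264/217 ≈ 1.2166)
(N - 314)*v = (-174/5 - 314)*(264/217) = -1744/5*264/217 = -460416/1085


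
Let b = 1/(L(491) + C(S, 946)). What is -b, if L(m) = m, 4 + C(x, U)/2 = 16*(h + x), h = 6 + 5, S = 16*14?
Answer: -1/8003 ≈ -0.00012495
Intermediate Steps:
S = 224
h = 11
C(x, U) = 344 + 32*x (C(x, U) = -8 + 2*(16*(11 + x)) = -8 + 2*(176 + 16*x) = -8 + (352 + 32*x) = 344 + 32*x)
b = 1/8003 (b = 1/(491 + (344 + 32*224)) = 1/(491 + (344 + 7168)) = 1/(491 + 7512) = 1/8003 ≈ 0.00012495)
-b = -1*1/8003 = -1/8003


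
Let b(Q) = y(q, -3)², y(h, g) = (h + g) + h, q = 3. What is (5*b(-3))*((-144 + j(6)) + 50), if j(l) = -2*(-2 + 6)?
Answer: -4590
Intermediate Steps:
j(l) = -8 (j(l) = -2*4 = -8)
y(h, g) = g + 2*h (y(h, g) = (g + h) + h = g + 2*h)
b(Q) = 9 (b(Q) = (-3 + 2*3)² = (-3 + 6)² = 3² = 9)
(5*b(-3))*((-144 + j(6)) + 50) = (5*9)*((-144 - 8) + 50) = 45*(-152 + 50) = 45*(-102) = -4590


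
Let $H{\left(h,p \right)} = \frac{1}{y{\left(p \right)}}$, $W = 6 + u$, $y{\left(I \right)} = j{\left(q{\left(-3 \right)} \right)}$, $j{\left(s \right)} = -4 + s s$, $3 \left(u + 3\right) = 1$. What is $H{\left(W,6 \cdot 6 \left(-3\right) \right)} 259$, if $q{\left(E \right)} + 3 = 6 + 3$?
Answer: $\frac{259}{32} \approx 8.0938$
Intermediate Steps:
$u = - \frac{8}{3}$ ($u = -3 + \frac{1}{3} \cdot 1 = -3 + \frac{1}{3} = - \frac{8}{3} \approx -2.6667$)
$q{\left(E \right)} = 6$ ($q{\left(E \right)} = -3 + \left(6 + 3\right) = -3 + 9 = 6$)
$j{\left(s \right)} = -4 + s^{2}$
$y{\left(I \right)} = 32$ ($y{\left(I \right)} = -4 + 6^{2} = -4 + 36 = 32$)
$W = \frac{10}{3}$ ($W = 6 - \frac{8}{3} = \frac{10}{3} \approx 3.3333$)
$H{\left(h,p \right)} = \frac{1}{32}$
$H{\left(W,6 \cdot 6 \left(-3\right) \right)} 259 = \frac{1}{32} \cdot 259 = \frac{259}{32}$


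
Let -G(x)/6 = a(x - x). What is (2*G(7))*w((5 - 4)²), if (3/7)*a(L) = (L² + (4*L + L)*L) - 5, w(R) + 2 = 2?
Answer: 0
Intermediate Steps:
w(R) = 0 (w(R) = -2 + 2 = 0)
a(L) = -35/3 + 14*L² (a(L) = 7*((L² + (4*L + L)*L) - 5)/3 = 7*((L² + (5*L)*L) - 5)/3 = 7*((L² + 5*L²) - 5)/3 = 7*(6*L² - 5)/3 = 7*(-5 + 6*L²)/3 = -35/3 + 14*L²)
G(x) = 70 (G(x) = -6*(-35/3 + 14*(x - x)²) = -6*(-35/3 + 14*0²) = -6*(-35/3 + 14*0) = -6*(-35/3 + 0) = -6*(-35/3) = 70)
(2*G(7))*w((5 - 4)²) = (2*70)*0 = 140*0 = 0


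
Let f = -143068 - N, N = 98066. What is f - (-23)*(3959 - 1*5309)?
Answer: -272184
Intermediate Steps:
f = -241134 (f = -143068 - 1*98066 = -143068 - 98066 = -241134)
f - (-23)*(3959 - 1*5309) = -241134 - (-23)*(3959 - 1*5309) = -241134 - (-23)*(3959 - 5309) = -241134 - (-23)*(-1350) = -241134 - 1*31050 = -241134 - 31050 = -272184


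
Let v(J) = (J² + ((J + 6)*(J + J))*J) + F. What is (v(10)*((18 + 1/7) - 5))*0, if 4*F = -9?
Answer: 0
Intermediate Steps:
F = -9/4 (F = (¼)*(-9) = -9/4 ≈ -2.2500)
v(J) = -9/4 + J² + 2*J²*(6 + J) (v(J) = (J² + ((J + 6)*(J + J))*J) - 9/4 = (J² + ((6 + J)*(2*J))*J) - 9/4 = (J² + (2*J*(6 + J))*J) - 9/4 = (J² + 2*J²*(6 + J)) - 9/4 = -9/4 + J² + 2*J²*(6 + J))
(v(10)*((18 + 1/7) - 5))*0 = ((-9/4 + 2*10³ + 13*10²)*((18 + 1/7) - 5))*0 = ((-9/4 + 2*1000 + 13*100)*((18 + ⅐) - 5))*0 = ((-9/4 + 2000 + 1300)*(127/7 - 5))*0 = ((13191/4)*(92/7))*0 = (303393/7)*0 = 0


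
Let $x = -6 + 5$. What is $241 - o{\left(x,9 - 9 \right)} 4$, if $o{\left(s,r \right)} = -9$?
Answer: $277$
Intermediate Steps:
$x = -1$
$241 - o{\left(x,9 - 9 \right)} 4 = 241 - \left(-9\right) 4 = 241 - -36 = 241 + 36 = 277$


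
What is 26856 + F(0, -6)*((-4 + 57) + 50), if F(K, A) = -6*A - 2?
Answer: 30358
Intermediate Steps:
F(K, A) = -2 - 6*A
26856 + F(0, -6)*((-4 + 57) + 50) = 26856 + (-2 - 6*(-6))*((-4 + 57) + 50) = 26856 + (-2 + 36)*(53 + 50) = 26856 + 34*103 = 26856 + 3502 = 30358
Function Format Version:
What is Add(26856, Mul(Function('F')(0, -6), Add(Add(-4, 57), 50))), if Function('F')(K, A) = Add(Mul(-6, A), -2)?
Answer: 30358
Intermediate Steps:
Function('F')(K, A) = Add(-2, Mul(-6, A))
Add(26856, Mul(Function('F')(0, -6), Add(Add(-4, 57), 50))) = Add(26856, Mul(Add(-2, Mul(-6, -6)), Add(Add(-4, 57), 50))) = Add(26856, Mul(Add(-2, 36), Add(53, 50))) = Add(26856, Mul(34, 103)) = Add(26856, 3502) = 30358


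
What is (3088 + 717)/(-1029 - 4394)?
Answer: -3805/5423 ≈ -0.70164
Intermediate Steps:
(3088 + 717)/(-1029 - 4394) = 3805/(-5423) = 3805*(-1/5423) = -3805/5423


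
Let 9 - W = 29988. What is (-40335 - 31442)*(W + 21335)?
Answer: 620440388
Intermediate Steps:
W = -29979 (W = 9 - 1*29988 = 9 - 29988 = -29979)
(-40335 - 31442)*(W + 21335) = (-40335 - 31442)*(-29979 + 21335) = -71777*(-8644) = 620440388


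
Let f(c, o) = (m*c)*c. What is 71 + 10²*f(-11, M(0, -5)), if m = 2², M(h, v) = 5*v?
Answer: 48471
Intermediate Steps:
m = 4
f(c, o) = 4*c² (f(c, o) = (4*c)*c = 4*c²)
71 + 10²*f(-11, M(0, -5)) = 71 + 10²*(4*(-11)²) = 71 + 100*(4*121) = 71 + 100*484 = 71 + 48400 = 48471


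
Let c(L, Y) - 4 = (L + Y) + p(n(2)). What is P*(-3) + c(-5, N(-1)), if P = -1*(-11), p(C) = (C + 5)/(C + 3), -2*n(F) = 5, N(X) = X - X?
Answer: -29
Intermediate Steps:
N(X) = 0
n(F) = -5/2 (n(F) = -1/2*5 = -5/2)
p(C) = (5 + C)/(3 + C)
c(L, Y) = 9 + L + Y (c(L, Y) = 4 + ((L + Y) + (5 - 5/2)/(3 - 5/2)) = 4 + ((L + Y) + (5/2)/(1/2)) = 4 + ((L + Y) + 2*(5/2)) = 4 + ((L + Y) + 5) = 4 + (5 + L + Y) = 9 + L + Y)
P = 11
P*(-3) + c(-5, N(-1)) = 11*(-3) + (9 - 5 + 0) = -33 + 4 = -29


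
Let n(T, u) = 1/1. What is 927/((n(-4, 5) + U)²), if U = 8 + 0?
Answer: 103/9 ≈ 11.444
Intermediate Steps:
U = 8
n(T, u) = 1
927/((n(-4, 5) + U)²) = 927/((1 + 8)²) = 927/(9²) = 927/81 = 927*(1/81) = 103/9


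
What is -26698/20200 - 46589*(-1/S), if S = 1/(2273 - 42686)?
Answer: -19016292709049/10100 ≈ -1.8828e+9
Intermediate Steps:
S = -1/40413 (S = 1/(-40413) = -1/40413 ≈ -2.4745e-5)
-26698/20200 - 46589*(-1/S) = -26698/20200 - 46589/((-1*(-1/40413))) = -26698*1/20200 - 46589/1/40413 = -13349/10100 - 46589*40413 = -13349/10100 - 1882801257 = -19016292709049/10100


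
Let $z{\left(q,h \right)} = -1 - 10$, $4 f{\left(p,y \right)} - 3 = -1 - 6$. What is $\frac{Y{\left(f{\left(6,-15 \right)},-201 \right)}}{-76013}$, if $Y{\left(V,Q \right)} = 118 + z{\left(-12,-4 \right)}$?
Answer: $- \frac{107}{76013} \approx -0.0014077$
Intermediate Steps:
$f{\left(p,y \right)} = -1$ ($f{\left(p,y \right)} = \frac{3}{4} + \frac{-1 - 6}{4} = \frac{3}{4} + \frac{1}{4} \left(-7\right) = \frac{3}{4} - \frac{7}{4} = -1$)
$z{\left(q,h \right)} = -11$ ($z{\left(q,h \right)} = -1 - 10 = -11$)
$Y{\left(V,Q \right)} = 107$ ($Y{\left(V,Q \right)} = 118 - 11 = 107$)
$\frac{Y{\left(f{\left(6,-15 \right)},-201 \right)}}{-76013} = \frac{107}{-76013} = 107 \left(- \frac{1}{76013}\right) = - \frac{107}{76013}$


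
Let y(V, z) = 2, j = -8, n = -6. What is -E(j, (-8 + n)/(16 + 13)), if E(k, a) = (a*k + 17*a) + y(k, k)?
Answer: 68/29 ≈ 2.3448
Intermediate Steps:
E(k, a) = 2 + 17*a + a*k (E(k, a) = (a*k + 17*a) + 2 = (17*a + a*k) + 2 = 2 + 17*a + a*k)
-E(j, (-8 + n)/(16 + 13)) = -(2 + 17*((-8 - 6)/(16 + 13)) + ((-8 - 6)/(16 + 13))*(-8)) = -(2 + 17*(-14/29) - 14/29*(-8)) = -(2 - 238/29 + 112/29) = -1*(-68/29) = 68/29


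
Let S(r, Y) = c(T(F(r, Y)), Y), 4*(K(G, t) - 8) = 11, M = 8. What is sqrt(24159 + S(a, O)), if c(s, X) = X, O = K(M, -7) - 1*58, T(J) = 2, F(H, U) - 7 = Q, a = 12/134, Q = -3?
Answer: sqrt(96447)/2 ≈ 155.28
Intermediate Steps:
a = 6/67 (a = 12*(1/134) = 6/67 ≈ 0.089552)
K(G, t) = 43/4 (K(G, t) = 8 + (1/4)*11 = 8 + 11/4 = 43/4)
F(H, U) = 4 (F(H, U) = 7 - 3 = 4)
O = -189/4 (O = 43/4 - 1*58 = 43/4 - 58 = -189/4 ≈ -47.250)
S(r, Y) = Y
sqrt(24159 + S(a, O)) = sqrt(24159 - 189/4) = sqrt(96447/4) = sqrt(96447)/2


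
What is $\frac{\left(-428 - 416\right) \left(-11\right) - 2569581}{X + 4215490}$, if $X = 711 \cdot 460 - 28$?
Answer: $- \frac{2560297}{4542522} \approx -0.56363$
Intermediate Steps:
$X = 327032$ ($X = 327060 - 28 = 327032$)
$\frac{\left(-428 - 416\right) \left(-11\right) - 2569581}{X + 4215490} = \frac{\left(-428 - 416\right) \left(-11\right) - 2569581}{327032 + 4215490} = \frac{\left(-844\right) \left(-11\right) - 2569581}{4542522} = \left(9284 - 2569581\right) \frac{1}{4542522} = \left(-2560297\right) \frac{1}{4542522} = - \frac{2560297}{4542522}$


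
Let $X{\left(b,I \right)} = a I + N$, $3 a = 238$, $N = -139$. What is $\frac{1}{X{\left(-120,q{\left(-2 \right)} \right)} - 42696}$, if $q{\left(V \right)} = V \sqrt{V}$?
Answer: $- \frac{385515}{16513988177} + \frac{1428 i \sqrt{2}}{16513988177} \approx -2.3345 \cdot 10^{-5} + 1.2229 \cdot 10^{-7} i$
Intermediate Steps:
$q{\left(V \right)} = V^{\frac{3}{2}}$
$a = \frac{238}{3}$ ($a = \frac{1}{3} \cdot 238 = \frac{238}{3} \approx 79.333$)
$X{\left(b,I \right)} = -139 + \frac{238 I}{3}$ ($X{\left(b,I \right)} = \frac{238 I}{3} - 139 = -139 + \frac{238 I}{3}$)
$\frac{1}{X{\left(-120,q{\left(-2 \right)} \right)} - 42696} = \frac{1}{\left(-139 + \frac{238 \left(-2\right)^{\frac{3}{2}}}{3}\right) - 42696} = \frac{1}{\left(-139 + \frac{238 \left(- 2 i \sqrt{2}\right)}{3}\right) - 42696} = \frac{1}{\left(-139 - \frac{476 i \sqrt{2}}{3}\right) - 42696} = \frac{1}{-42835 - \frac{476 i \sqrt{2}}{3}}$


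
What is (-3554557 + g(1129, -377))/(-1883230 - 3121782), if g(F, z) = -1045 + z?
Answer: 114709/161452 ≈ 0.71048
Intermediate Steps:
(-3554557 + g(1129, -377))/(-1883230 - 3121782) = (-3554557 + (-1045 - 377))/(-1883230 - 3121782) = (-3554557 - 1422)/(-5005012) = -3555979*(-1/5005012) = 114709/161452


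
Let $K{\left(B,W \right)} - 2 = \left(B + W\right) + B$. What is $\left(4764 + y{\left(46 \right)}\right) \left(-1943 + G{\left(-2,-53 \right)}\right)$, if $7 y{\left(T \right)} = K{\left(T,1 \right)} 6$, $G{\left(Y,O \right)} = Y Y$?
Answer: $-9395286$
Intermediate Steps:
$K{\left(B,W \right)} = 2 + W + 2 B$ ($K{\left(B,W \right)} = 2 + \left(\left(B + W\right) + B\right) = 2 + \left(W + 2 B\right) = 2 + W + 2 B$)
$G{\left(Y,O \right)} = Y^{2}$
$y{\left(T \right)} = \frac{18}{7} + \frac{12 T}{7}$ ($y{\left(T \right)} = \frac{\left(2 + 1 + 2 T\right) 6}{7} = \frac{\left(3 + 2 T\right) 6}{7} = \frac{18 + 12 T}{7} = \frac{18}{7} + \frac{12 T}{7}$)
$\left(4764 + y{\left(46 \right)}\right) \left(-1943 + G{\left(-2,-53 \right)}\right) = \left(4764 + \left(\frac{18}{7} + \frac{12}{7} \cdot 46\right)\right) \left(-1943 + \left(-2\right)^{2}\right) = \left(4764 + \left(\frac{18}{7} + \frac{552}{7}\right)\right) \left(-1943 + 4\right) = \left(4764 + \frac{570}{7}\right) \left(-1939\right) = \frac{33918}{7} \left(-1939\right) = -9395286$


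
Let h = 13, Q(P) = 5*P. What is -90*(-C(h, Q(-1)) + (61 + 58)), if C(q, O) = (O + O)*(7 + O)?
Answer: -12510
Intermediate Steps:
C(q, O) = 2*O*(7 + O) (C(q, O) = (2*O)*(7 + O) = 2*O*(7 + O))
-90*(-C(h, Q(-1)) + (61 + 58)) = -90*(-2*5*(-1)*(7 + 5*(-1)) + (61 + 58)) = -90*(-2*(-5)*(7 - 5) + 119) = -90*(-2*(-5)*2 + 119) = -90*(-1*(-20) + 119) = -90*(20 + 119) = -90*139 = -12510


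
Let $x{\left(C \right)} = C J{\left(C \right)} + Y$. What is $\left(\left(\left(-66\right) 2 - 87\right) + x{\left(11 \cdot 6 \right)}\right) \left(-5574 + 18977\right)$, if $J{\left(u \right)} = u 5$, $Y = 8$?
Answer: $289089307$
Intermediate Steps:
$J{\left(u \right)} = 5 u$
$x{\left(C \right)} = 8 + 5 C^{2}$ ($x{\left(C \right)} = C 5 C + 8 = 5 C^{2} + 8 = 8 + 5 C^{2}$)
$\left(\left(\left(-66\right) 2 - 87\right) + x{\left(11 \cdot 6 \right)}\right) \left(-5574 + 18977\right) = \left(\left(\left(-66\right) 2 - 87\right) + \left(8 + 5 \left(11 \cdot 6\right)^{2}\right)\right) \left(-5574 + 18977\right) = \left(\left(-132 - 87\right) + \left(8 + 5 \cdot 66^{2}\right)\right) 13403 = \left(-219 + \left(8 + 5 \cdot 4356\right)\right) 13403 = \left(-219 + \left(8 + 21780\right)\right) 13403 = \left(-219 + 21788\right) 13403 = 21569 \cdot 13403 = 289089307$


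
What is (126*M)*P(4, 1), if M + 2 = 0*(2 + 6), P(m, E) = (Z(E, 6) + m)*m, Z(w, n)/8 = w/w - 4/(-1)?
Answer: -44352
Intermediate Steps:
Z(w, n) = 40 (Z(w, n) = 8*(w/w - 4/(-1)) = 8*(1 - 4*(-1)) = 8*(1 + 4) = 8*5 = 40)
P(m, E) = m*(40 + m) (P(m, E) = (40 + m)*m = m*(40 + m))
M = -2 (M = -2 + 0*(2 + 6) = -2 + 0*8 = -2 + 0 = -2)
(126*M)*P(4, 1) = (126*(-2))*(4*(40 + 4)) = -1008*44 = -252*176 = -44352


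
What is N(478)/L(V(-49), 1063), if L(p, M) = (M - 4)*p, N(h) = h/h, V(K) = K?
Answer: -1/51891 ≈ -1.9271e-5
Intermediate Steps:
N(h) = 1
L(p, M) = p*(-4 + M) (L(p, M) = (-4 + M)*p = p*(-4 + M))
N(478)/L(V(-49), 1063) = 1/(-49*(-4 + 1063)) = 1/(-49*1059) = 1/(-51891) = 1*(-1/51891) = -1/51891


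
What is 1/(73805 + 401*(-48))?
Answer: 1/54557 ≈ 1.8329e-5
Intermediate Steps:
1/(73805 + 401*(-48)) = 1/(73805 - 19248) = 1/54557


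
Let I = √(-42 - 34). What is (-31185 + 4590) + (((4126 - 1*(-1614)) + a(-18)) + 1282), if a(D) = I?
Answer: -19573 + 2*I*√19 ≈ -19573.0 + 8.7178*I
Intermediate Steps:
I = 2*I*√19 (I = √(-76) = 2*I*√19 ≈ 8.7178*I)
a(D) = 2*I*√19
(-31185 + 4590) + (((4126 - 1*(-1614)) + a(-18)) + 1282) = (-31185 + 4590) + (((4126 - 1*(-1614)) + 2*I*√19) + 1282) = -26595 + (((4126 + 1614) + 2*I*√19) + 1282) = -26595 + ((5740 + 2*I*√19) + 1282) = -26595 + (7022 + 2*I*√19) = -19573 + 2*I*√19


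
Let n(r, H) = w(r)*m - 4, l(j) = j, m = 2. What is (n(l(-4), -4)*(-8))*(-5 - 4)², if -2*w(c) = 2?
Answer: 3888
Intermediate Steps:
w(c) = -1 (w(c) = -½*2 = -1)
n(r, H) = -6 (n(r, H) = -1*2 - 4 = -2 - 4 = -6)
(n(l(-4), -4)*(-8))*(-5 - 4)² = (-6*(-8))*(-5 - 4)² = 48*(-9)² = 48*81 = 3888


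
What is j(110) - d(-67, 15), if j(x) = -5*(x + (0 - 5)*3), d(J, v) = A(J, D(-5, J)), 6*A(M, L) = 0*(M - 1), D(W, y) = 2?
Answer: -475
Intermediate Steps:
A(M, L) = 0 (A(M, L) = (0*(M - 1))/6 = (0*(-1 + M))/6 = (⅙)*0 = 0)
d(J, v) = 0
j(x) = 75 - 5*x (j(x) = -5*(x - 5*3) = -5*(x - 15) = -5*(-15 + x) = 75 - 5*x)
j(110) - d(-67, 15) = (75 - 5*110) - 1*0 = (75 - 550) + 0 = -475 + 0 = -475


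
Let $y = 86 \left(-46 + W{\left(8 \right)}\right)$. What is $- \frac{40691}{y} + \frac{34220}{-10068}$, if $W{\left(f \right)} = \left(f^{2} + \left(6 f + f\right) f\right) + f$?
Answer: $- \frac{50128363}{11400332} \approx -4.3971$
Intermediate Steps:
$W{\left(f \right)} = f + 8 f^{2}$ ($W{\left(f \right)} = \left(f^{2} + 7 f f\right) + f = \left(f^{2} + 7 f^{2}\right) + f = 8 f^{2} + f = f + 8 f^{2}$)
$y = 40764$ ($y = 86 \left(-46 + 8 \left(1 + 8 \cdot 8\right)\right) = 86 \left(-46 + 8 \left(1 + 64\right)\right) = 86 \left(-46 + 8 \cdot 65\right) = 86 \left(-46 + 520\right) = 86 \cdot 474 = 40764$)
$- \frac{40691}{y} + \frac{34220}{-10068} = - \frac{40691}{40764} + \frac{34220}{-10068} = \left(-40691\right) \frac{1}{40764} + 34220 \left(- \frac{1}{10068}\right) = - \frac{40691}{40764} - \frac{8555}{2517} = - \frac{50128363}{11400332}$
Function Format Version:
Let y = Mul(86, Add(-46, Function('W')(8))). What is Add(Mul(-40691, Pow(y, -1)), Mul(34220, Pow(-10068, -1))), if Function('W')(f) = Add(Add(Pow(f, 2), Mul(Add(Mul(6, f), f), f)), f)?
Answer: Rational(-50128363, 11400332) ≈ -4.3971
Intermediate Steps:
Function('W')(f) = Add(f, Mul(8, Pow(f, 2))) (Function('W')(f) = Add(Add(Pow(f, 2), Mul(Mul(7, f), f)), f) = Add(Add(Pow(f, 2), Mul(7, Pow(f, 2))), f) = Add(Mul(8, Pow(f, 2)), f) = Add(f, Mul(8, Pow(f, 2))))
y = 40764 (y = Mul(86, Add(-46, Mul(8, Add(1, Mul(8, 8))))) = Mul(86, Add(-46, Mul(8, Add(1, 64)))) = Mul(86, Add(-46, Mul(8, 65))) = Mul(86, Add(-46, 520)) = Mul(86, 474) = 40764)
Add(Mul(-40691, Pow(y, -1)), Mul(34220, Pow(-10068, -1))) = Add(Mul(-40691, Pow(40764, -1)), Mul(34220, Pow(-10068, -1))) = Add(Mul(-40691, Rational(1, 40764)), Mul(34220, Rational(-1, 10068))) = Add(Rational(-40691, 40764), Rational(-8555, 2517)) = Rational(-50128363, 11400332)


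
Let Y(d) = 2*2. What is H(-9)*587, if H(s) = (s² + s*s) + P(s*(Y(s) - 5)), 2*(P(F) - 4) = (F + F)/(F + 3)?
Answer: 391529/4 ≈ 97882.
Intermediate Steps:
Y(d) = 4
P(F) = 4 + F/(3 + F) (P(F) = 4 + ((F + F)/(F + 3))/2 = 4 + ((2*F)/(3 + F))/2 = 4 + (2*F/(3 + F))/2 = 4 + F/(3 + F))
H(s) = 2*s² + (12 - 5*s)/(3 - s) (H(s) = (s² + s*s) + (12 + 5*(s*(4 - 5)))/(3 + s*(4 - 5)) = (s² + s²) + (12 + 5*(s*(-1)))/(3 + s*(-1)) = 2*s² + (12 + 5*(-s))/(3 - s) = 2*s² + (12 - 5*s)/(3 - s))
H(-9)*587 = ((12 - 5*(-9) + 2*(-9)²*(3 - 1*(-9)))/(3 - 1*(-9)))*587 = ((12 + 45 + 2*81*(3 + 9))/(3 + 9))*587 = ((12 + 45 + 2*81*12)/12)*587 = ((12 + 45 + 1944)/12)*587 = ((1/12)*2001)*587 = (667/4)*587 = 391529/4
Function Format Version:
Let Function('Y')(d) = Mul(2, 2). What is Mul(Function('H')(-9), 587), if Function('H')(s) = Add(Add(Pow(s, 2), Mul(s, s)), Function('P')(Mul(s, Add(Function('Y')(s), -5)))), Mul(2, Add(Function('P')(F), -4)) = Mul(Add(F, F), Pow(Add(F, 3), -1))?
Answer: Rational(391529, 4) ≈ 97882.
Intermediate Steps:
Function('Y')(d) = 4
Function('P')(F) = Add(4, Mul(F, Pow(Add(3, F), -1))) (Function('P')(F) = Add(4, Mul(Rational(1, 2), Mul(Add(F, F), Pow(Add(F, 3), -1)))) = Add(4, Mul(Rational(1, 2), Mul(Mul(2, F), Pow(Add(3, F), -1)))) = Add(4, Mul(Rational(1, 2), Mul(2, F, Pow(Add(3, F), -1)))) = Add(4, Mul(F, Pow(Add(3, F), -1))))
Function('H')(s) = Add(Mul(2, Pow(s, 2)), Mul(Pow(Add(3, Mul(-1, s)), -1), Add(12, Mul(-5, s)))) (Function('H')(s) = Add(Add(Pow(s, 2), Mul(s, s)), Mul(Pow(Add(3, Mul(s, Add(4, -5))), -1), Add(12, Mul(5, Mul(s, Add(4, -5)))))) = Add(Add(Pow(s, 2), Pow(s, 2)), Mul(Pow(Add(3, Mul(s, -1)), -1), Add(12, Mul(5, Mul(s, -1))))) = Add(Mul(2, Pow(s, 2)), Mul(Pow(Add(3, Mul(-1, s)), -1), Add(12, Mul(5, Mul(-1, s))))) = Add(Mul(2, Pow(s, 2)), Mul(Pow(Add(3, Mul(-1, s)), -1), Add(12, Mul(-5, s)))))
Mul(Function('H')(-9), 587) = Mul(Mul(Pow(Add(3, Mul(-1, -9)), -1), Add(12, Mul(-5, -9), Mul(2, Pow(-9, 2), Add(3, Mul(-1, -9))))), 587) = Mul(Mul(Pow(Add(3, 9), -1), Add(12, 45, Mul(2, 81, Add(3, 9)))), 587) = Mul(Mul(Pow(12, -1), Add(12, 45, Mul(2, 81, 12))), 587) = Mul(Mul(Rational(1, 12), Add(12, 45, 1944)), 587) = Mul(Mul(Rational(1, 12), 2001), 587) = Mul(Rational(667, 4), 587) = Rational(391529, 4)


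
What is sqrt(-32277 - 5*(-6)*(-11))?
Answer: 3*I*sqrt(3623) ≈ 180.57*I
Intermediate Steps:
sqrt(-32277 - 5*(-6)*(-11)) = sqrt(-32277 + 30*(-11)) = sqrt(-32277 - 330) = sqrt(-32607) = 3*I*sqrt(3623)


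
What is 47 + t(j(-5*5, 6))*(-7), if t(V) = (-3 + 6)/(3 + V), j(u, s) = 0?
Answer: 40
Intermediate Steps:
t(V) = 3/(3 + V)
47 + t(j(-5*5, 6))*(-7) = 47 + (3/(3 + 0))*(-7) = 47 + (3/3)*(-7) = 47 + (3*(1/3))*(-7) = 47 + 1*(-7) = 47 - 7 = 40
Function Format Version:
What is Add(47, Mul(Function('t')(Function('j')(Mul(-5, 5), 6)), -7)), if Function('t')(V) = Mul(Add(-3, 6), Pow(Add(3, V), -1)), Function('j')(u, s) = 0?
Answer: 40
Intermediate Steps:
Function('t')(V) = Mul(3, Pow(Add(3, V), -1))
Add(47, Mul(Function('t')(Function('j')(Mul(-5, 5), 6)), -7)) = Add(47, Mul(Mul(3, Pow(Add(3, 0), -1)), -7)) = Add(47, Mul(Mul(3, Pow(3, -1)), -7)) = Add(47, Mul(Mul(3, Rational(1, 3)), -7)) = Add(47, Mul(1, -7)) = Add(47, -7) = 40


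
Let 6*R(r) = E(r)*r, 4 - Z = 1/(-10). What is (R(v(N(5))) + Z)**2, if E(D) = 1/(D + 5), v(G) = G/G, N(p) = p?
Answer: 552049/32400 ≈ 17.039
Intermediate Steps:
v(G) = 1
E(D) = 1/(5 + D)
Z = 41/10 (Z = 4 - 1/(-10) = 4 - 1*(-1/10) = 4 + 1/10 = 41/10 ≈ 4.1000)
R(r) = r/(6*(5 + r)) (R(r) = (r/(5 + r))/6 = r/(6*(5 + r)))
(R(v(N(5))) + Z)**2 = ((1/6)*1/(5 + 1) + 41/10)**2 = ((1/6)*1/6 + 41/10)**2 = ((1/6)*1*(1/6) + 41/10)**2 = (1/36 + 41/10)**2 = (743/180)**2 = 552049/32400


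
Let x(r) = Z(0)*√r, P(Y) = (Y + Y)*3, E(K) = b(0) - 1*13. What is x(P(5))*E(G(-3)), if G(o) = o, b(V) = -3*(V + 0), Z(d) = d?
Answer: 0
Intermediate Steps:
b(V) = -3*V
E(K) = -13 (E(K) = -3*0 - 1*13 = 0 - 13 = -13)
P(Y) = 6*Y (P(Y) = (2*Y)*3 = 6*Y)
x(r) = 0 (x(r) = 0*√r = 0)
x(P(5))*E(G(-3)) = 0*(-13) = 0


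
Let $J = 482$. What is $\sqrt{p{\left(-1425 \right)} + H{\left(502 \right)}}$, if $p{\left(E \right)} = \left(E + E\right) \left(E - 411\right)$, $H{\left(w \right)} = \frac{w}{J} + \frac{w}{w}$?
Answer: $\frac{2 \sqrt{75978689793}}{241} \approx 2287.5$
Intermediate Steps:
$H{\left(w \right)} = 1 + \frac{w}{482}$ ($H{\left(w \right)} = \frac{w}{482} + \frac{w}{w} = w \frac{1}{482} + 1 = \frac{w}{482} + 1 = 1 + \frac{w}{482}$)
$p{\left(E \right)} = 2 E \left(-411 + E\right)$ ($p{\left(E \right)} = 2 E \left(E + \left(-742 + 331\right)\right) = 2 E \left(E - 411\right) = 2 E \left(-411 + E\right)$)
$\sqrt{p{\left(-1425 \right)} + H{\left(502 \right)}} = \sqrt{2 \left(-1425\right) \left(-411 - 1425\right) + \left(1 + \frac{1}{482} \cdot 502\right)} = \sqrt{2 \left(-1425\right) \left(-1836\right) + \left(1 + \frac{251}{241}\right)} = \sqrt{5232600 + \frac{492}{241}} = \sqrt{\frac{1261057092}{241}} = \frac{2 \sqrt{75978689793}}{241}$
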